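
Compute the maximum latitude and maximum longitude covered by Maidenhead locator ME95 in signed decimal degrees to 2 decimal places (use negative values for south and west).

Field M=12, E=4: +12·20° lon, +4·10° lat → SW at lon 60°, lat -50°.
Square 9, 5: +9·2° lon, +5·1° lat → SW at lon 78°, lat -45°.
Cell spans 2° lon × 1° lat. NE corner is SW corner plus one full cell.
latitude -44.00, longitude 80.00.

-44.00, 80.00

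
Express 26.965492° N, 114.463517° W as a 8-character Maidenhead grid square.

DL26sx41

Add 180° to longitude and 90° to latitude: 65.53648, 116.96549.
Field: 65.53648/20 → 3 → D, 116.96549/10 → 11 → L; chars DL.
Square: 5.53648/2 → 2, 6.96549/1 → 6; chars 26.
Subsquare: 1.53648/0.0833333 → 18 → s, 0.96549/0.0416667 → 23 → x; chars sx.
Extended square: 0.03648/0.00833333 → 4, 0.00716/0.00416667 → 1; chars 41.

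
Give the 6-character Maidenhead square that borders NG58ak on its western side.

Longitude subsquare a = 0; −1 → -1, wraps to 23 = x, carry into square.
Longitude square 5; −1 → 4.
The latitude characters are unchanged.

NG48xk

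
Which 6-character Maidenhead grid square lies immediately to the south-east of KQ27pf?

KQ27qe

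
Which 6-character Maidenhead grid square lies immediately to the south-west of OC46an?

OC36xm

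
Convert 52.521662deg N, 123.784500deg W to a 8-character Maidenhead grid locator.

CO82cm55

Shift to the Maidenhead origin (180°W, 90°S): lon 56.21550, lat 142.52166.
Field (20°×10°, letters A–R): 56.21550/20 → 2 → C, 142.52166/10 → 14 → O; chars CO.
Square (2°×1°, digits 0–9): 16.21550/2 → 8, 2.52166/1 → 2; chars 82.
Subsquare (5′×2.5′, letters a–x): 0.21550/0.0833333 → 2 → c, 0.52166/0.0416667 → 12 → m; chars cm.
Extended square (30″×15″, digits 0–9): 0.04883/0.00833333 → 5, 0.02166/0.00416667 → 5; chars 55.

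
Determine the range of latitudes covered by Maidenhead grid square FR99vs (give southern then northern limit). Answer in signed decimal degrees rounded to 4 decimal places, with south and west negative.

Field F=5, R=17: +5·20° lon, +17·10° lat → SW at lon -80°, lat 80°.
Square 9, 9: +9·2° lon, +9·1° lat → SW at lon -62°, lat 89°.
Subsquare v=21, s=18: +21·0.0833333° lon, +18·0.0416667° lat → SW at lon -60.25°, lat 89.75°.
Cell spans 0.0833333° lon × 0.0416667° lat.
south 89.7500, north 89.7917.

89.7500, 89.7917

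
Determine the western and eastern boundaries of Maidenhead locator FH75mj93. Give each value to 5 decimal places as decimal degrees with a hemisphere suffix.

64.92500° W, 64.91667° W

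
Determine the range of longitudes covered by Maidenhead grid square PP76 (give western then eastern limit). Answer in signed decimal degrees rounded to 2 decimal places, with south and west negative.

Field P=15, P=15: +15·20° lon, +15·10° lat → SW at lon 120°, lat 60°.
Square 7, 6: +7·2° lon, +6·1° lat → SW at lon 134°, lat 66°.
Cell spans 2° lon × 1° lat.
west 134.00, east 136.00.

134.00, 136.00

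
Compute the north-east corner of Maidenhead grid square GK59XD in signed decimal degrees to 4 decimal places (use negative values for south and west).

Field G=6, K=10: +6·20° lon, +10·10° lat → SW at lon -60°, lat 10°.
Square 5, 9: +5·2° lon, +9·1° lat → SW at lon -50°, lat 19°.
Subsquare x=23, d=3: +23·0.0833333° lon, +3·0.0416667° lat → SW at lon -48.0833°, lat 19.125°.
Cell spans 0.0833333° lon × 0.0416667° lat. NE corner is SW corner plus one full cell.
latitude 19.1667, longitude -48.0000.

19.1667, -48.0000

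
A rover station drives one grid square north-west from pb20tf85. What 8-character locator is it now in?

PB20tf76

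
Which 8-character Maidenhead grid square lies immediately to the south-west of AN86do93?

AN86do82

Longitude extended square 9; −1 → 8.
Latitude extended square 3; −1 → 2.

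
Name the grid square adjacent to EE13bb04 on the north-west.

Longitude extended square 0; −1 → -1, wraps to 9, carry into subsquare.
Longitude subsquare b = 1; −1 → 0 = a.
Latitude extended square 4; +1 → 5.

EE13ab95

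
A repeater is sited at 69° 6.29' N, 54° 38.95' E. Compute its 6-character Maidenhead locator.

Shift to the Maidenhead origin (180°W, 90°S): lon 234.6492, lat 159.1048.
Field: 234.6492/20 → 11 → L, 159.1048/10 → 15 → P; chars LP.
Square: 14.6492/2 → 7, 9.1048/1 → 9; chars 79.
Subsquare: 0.6492/0.0833333 → 7 → h, 0.1048/0.0416667 → 2 → c; chars hc.

LP79hc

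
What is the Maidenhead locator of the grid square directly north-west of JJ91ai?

JJ81xj

Longitude subsquare a = 0; −1 → -1, wraps to 23 = x, carry into square.
Longitude square 9; −1 → 8.
Latitude subsquare i = 8; +1 → 9 = j.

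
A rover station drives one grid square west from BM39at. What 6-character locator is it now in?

BM29xt

Longitude subsquare a = 0; −1 → -1, wraps to 23 = x, carry into square.
Longitude square 3; −1 → 2.
The latitude characters are unchanged.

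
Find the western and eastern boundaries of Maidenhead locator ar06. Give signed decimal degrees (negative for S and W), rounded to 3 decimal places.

-180.000, -178.000

Field A=0, R=17: +0·20° lon, +17·10° lat → SW at lon -180°, lat 80°.
Square 0, 6: +0·2° lon, +6·1° lat → SW at lon -180°, lat 86°.
Cell spans 2° lon × 1° lat.
west -180.000, east -178.000.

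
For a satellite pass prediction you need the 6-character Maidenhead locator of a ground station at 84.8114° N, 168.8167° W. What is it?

AR54ot

Shift to the Maidenhead origin (180°W, 90°S): lon 11.1833, lat 174.8114.
Field: lon ⌊11.1833/20⌋ = 0 → A; lat ⌊174.8114/10⌋ = 17 → R.
Square: lon ⌊11.1833/2⌋ = 5; lat ⌊4.8114/1⌋ = 4.
Subsquare: lon ⌊1.1833/0.0833333⌋ = 14 → o; lat ⌊0.8114/0.0416667⌋ = 19 → t.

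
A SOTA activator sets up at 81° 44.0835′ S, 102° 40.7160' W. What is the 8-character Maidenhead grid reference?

DA88pg83

Add 180° to longitude and 90° to latitude: 77.32140, 8.26528.
Field: lon ⌊77.32140/20⌋ = 3 → D; lat ⌊8.26528/10⌋ = 0 → A.
Square: lon ⌊17.32140/2⌋ = 8; lat ⌊8.26528/1⌋ = 8.
Subsquare: lon ⌊1.32140/0.0833333⌋ = 15 → p; lat ⌊0.26528/0.0416667⌋ = 6 → g.
Extended square: lon ⌊0.07140/0.00833333⌋ = 8; lat ⌊0.01528/0.00416667⌋ = 3.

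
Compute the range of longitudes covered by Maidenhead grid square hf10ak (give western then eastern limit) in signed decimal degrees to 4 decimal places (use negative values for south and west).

Field H=7, F=5: +7·20° lon, +5·10° lat → SW at lon -40°, lat -40°.
Square 1, 0: +1·2° lon, +0·1° lat → SW at lon -38°, lat -40°.
Subsquare a=0, k=10: +0·0.0833333° lon, +10·0.0416667° lat → SW at lon -38°, lat -39.5833°.
Cell spans 0.0833333° lon × 0.0416667° lat.
west -38.0000, east -37.9167.

-38.0000, -37.9167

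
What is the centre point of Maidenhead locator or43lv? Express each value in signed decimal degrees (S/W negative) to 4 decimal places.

Field O=14, R=17: +14·20° lon, +17·10° lat → SW at lon 100°, lat 80°.
Square 4, 3: +4·2° lon, +3·1° lat → SW at lon 108°, lat 83°.
Subsquare l=11, v=21: +11·0.0833333° lon, +21·0.0416667° lat → SW at lon 108.917°, lat 83.875°.
Cell spans 0.0833333° lon × 0.0416667° lat. Centre is SW corner plus half of each.
latitude 83.8958, longitude 108.9583.

83.8958, 108.9583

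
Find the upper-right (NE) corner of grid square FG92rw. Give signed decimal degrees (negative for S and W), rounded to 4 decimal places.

-27.0417, -60.5000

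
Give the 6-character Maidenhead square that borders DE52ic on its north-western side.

Longitude subsquare i = 8; −1 → 7 = h.
Latitude subsquare c = 2; +1 → 3 = d.

DE52hd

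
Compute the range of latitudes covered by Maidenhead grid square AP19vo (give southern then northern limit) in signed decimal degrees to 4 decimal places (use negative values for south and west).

Field A=0, P=15: +0·20° lon, +15·10° lat → SW at lon -180°, lat 60°.
Square 1, 9: +1·2° lon, +9·1° lat → SW at lon -178°, lat 69°.
Subsquare v=21, o=14: +21·0.0833333° lon, +14·0.0416667° lat → SW at lon -176.25°, lat 69.5833°.
Cell spans 0.0833333° lon × 0.0416667° lat.
south 69.5833, north 69.6250.

69.5833, 69.6250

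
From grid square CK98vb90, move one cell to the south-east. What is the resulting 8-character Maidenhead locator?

Longitude extended square 9; +1 → 10, wraps to 0, carry into subsquare.
Longitude subsquare v = 21; +1 → 22 = w.
Latitude extended square 0; −1 → -1, wraps to 9, carry into subsquare.
Latitude subsquare b = 1; −1 → 0 = a.

CK98wa09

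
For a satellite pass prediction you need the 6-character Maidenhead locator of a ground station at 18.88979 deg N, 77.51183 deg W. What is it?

Add 180° to longitude and 90° to latitude: 102.4882, 108.8898.
Field (20°×10°, letters A–R): lon ⌊102.4882/20⌋ = 5 → F; lat ⌊108.8898/10⌋ = 10 → K.
Square (2°×1°, digits 0–9): lon ⌊2.4882/2⌋ = 1; lat ⌊8.8898/1⌋ = 8.
Subsquare (5′×2.5′, letters a–x): lon ⌊0.4882/0.0833333⌋ = 5 → f; lat ⌊0.8898/0.0416667⌋ = 21 → v.

FK18fv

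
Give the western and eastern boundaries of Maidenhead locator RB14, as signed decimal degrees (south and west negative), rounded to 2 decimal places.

162.00, 164.00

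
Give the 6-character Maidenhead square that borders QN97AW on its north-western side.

QN87xx

Longitude subsquare a = 0; −1 → -1, wraps to 23 = x, carry into square.
Longitude square 9; −1 → 8.
Latitude subsquare w = 22; +1 → 23 = x.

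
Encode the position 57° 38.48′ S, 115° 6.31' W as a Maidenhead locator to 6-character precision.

DD22ki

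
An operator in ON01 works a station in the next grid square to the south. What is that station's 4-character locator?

ON00

Latitude square 1; −1 → 0.
The longitude characters are unchanged.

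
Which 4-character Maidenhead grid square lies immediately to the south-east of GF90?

HE09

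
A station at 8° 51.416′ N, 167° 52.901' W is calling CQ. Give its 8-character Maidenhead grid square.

Add 180° to longitude and 90° to latitude: 12.11832, 98.85693.
Field: lon ⌊12.11832/20⌋ = 0 → A; lat ⌊98.85693/10⌋ = 9 → J.
Square: lon ⌊12.11832/2⌋ = 6; lat ⌊8.85693/1⌋ = 8.
Subsquare: lon ⌊0.11832/0.0833333⌋ = 1 → b; lat ⌊0.85693/0.0416667⌋ = 20 → u.
Extended square: lon ⌊0.03498/0.00833333⌋ = 4; lat ⌊0.02360/0.00416667⌋ = 5.

AJ68bu45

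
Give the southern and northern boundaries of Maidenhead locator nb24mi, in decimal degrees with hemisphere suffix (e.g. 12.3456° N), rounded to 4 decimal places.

75.6667° S, 75.6250° S

Field N=13, B=1: +13·20° lon, +1·10° lat → SW at lon 80°, lat -80°.
Square 2, 4: +2·2° lon, +4·1° lat → SW at lon 84°, lat -76°.
Subsquare m=12, i=8: +12·0.0833333° lon, +8·0.0416667° lat → SW at lon 85°, lat -75.6667°.
Cell spans 0.0833333° lon × 0.0416667° lat.
south 75.6667° S, north 75.6250° S.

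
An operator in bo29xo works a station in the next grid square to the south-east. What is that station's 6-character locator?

Longitude subsquare x = 23; +1 → 24, wraps to 0 = a, carry into square.
Longitude square 2; +1 → 3.
Latitude subsquare o = 14; −1 → 13 = n.

BO39an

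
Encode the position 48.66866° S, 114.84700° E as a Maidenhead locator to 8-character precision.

OE71kh19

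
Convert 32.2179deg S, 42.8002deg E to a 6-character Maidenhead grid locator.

LF17js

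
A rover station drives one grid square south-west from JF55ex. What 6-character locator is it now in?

Longitude subsquare e = 4; −1 → 3 = d.
Latitude subsquare x = 23; −1 → 22 = w.

JF55dw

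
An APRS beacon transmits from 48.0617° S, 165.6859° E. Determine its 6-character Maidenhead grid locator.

RE21uw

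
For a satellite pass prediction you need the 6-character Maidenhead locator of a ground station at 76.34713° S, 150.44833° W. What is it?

Add 180° to longitude and 90° to latitude: 29.5517, 13.6529.
Field: lon ⌊29.5517/20⌋ = 1 → B; lat ⌊13.6529/10⌋ = 1 → B.
Square: lon ⌊9.5517/2⌋ = 4; lat ⌊3.6529/1⌋ = 3.
Subsquare: lon ⌊1.5517/0.0833333⌋ = 18 → s; lat ⌊0.6529/0.0416667⌋ = 15 → p.

BB43sp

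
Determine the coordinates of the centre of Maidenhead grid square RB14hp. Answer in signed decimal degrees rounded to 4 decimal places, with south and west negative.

Field R=17, B=1: +17·20° lon, +1·10° lat → SW at lon 160°, lat -80°.
Square 1, 4: +1·2° lon, +4·1° lat → SW at lon 162°, lat -76°.
Subsquare h=7, p=15: +7·0.0833333° lon, +15·0.0416667° lat → SW at lon 162.583°, lat -75.375°.
Cell spans 0.0833333° lon × 0.0416667° lat. Centre is SW corner plus half of each.
latitude -75.3542, longitude 162.6250.

-75.3542, 162.6250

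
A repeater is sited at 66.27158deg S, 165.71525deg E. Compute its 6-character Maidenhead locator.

RC23ur

Add 180° to longitude and 90° to latitude: 345.7152, 23.7284.
Field: 345.7152/20 → 17 → R, 23.7284/10 → 2 → C; chars RC.
Square: 5.7152/2 → 2, 3.7284/1 → 3; chars 23.
Subsquare: 1.7152/0.0833333 → 20 → u, 0.7284/0.0416667 → 17 → r; chars ur.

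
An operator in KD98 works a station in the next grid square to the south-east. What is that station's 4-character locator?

Longitude square 9; +1 → 10, wraps to 0, carry into field.
Longitude field K = 10; +1 → 11 = L.
Latitude square 8; −1 → 7.

LD07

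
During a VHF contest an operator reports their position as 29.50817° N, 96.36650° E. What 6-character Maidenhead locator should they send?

Shift to the Maidenhead origin (180°W, 90°S): lon 276.3665, lat 119.5082.
Field: lon ⌊276.3665/20⌋ = 13 → N; lat ⌊119.5082/10⌋ = 11 → L.
Square: lon ⌊16.3665/2⌋ = 8; lat ⌊9.5082/1⌋ = 9.
Subsquare: lon ⌊0.3665/0.0833333⌋ = 4 → e; lat ⌊0.5082/0.0416667⌋ = 12 → m.

NL89em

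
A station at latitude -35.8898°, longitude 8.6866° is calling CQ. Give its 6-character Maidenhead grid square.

Offset from 180°W / 90°S: lon 188.6866°, lat 54.1102°.
Field: 188.6866/20 → 9 → J, 54.1102/10 → 5 → F; chars JF.
Square: 8.6866/2 → 4, 4.1102/1 → 4; chars 44.
Subsquare: 0.6866/0.0833333 → 8 → i, 0.1102/0.0416667 → 2 → c; chars ic.

JF44ic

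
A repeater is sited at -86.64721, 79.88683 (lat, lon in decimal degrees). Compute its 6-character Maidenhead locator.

MA93wi

Add 180° to longitude and 90° to latitude: 259.8868, 3.3528.
Field: 259.8868/20 → 12 → M, 3.3528/10 → 0 → A; chars MA.
Square: 19.8868/2 → 9, 3.3528/1 → 3; chars 93.
Subsquare: 1.8868/0.0833333 → 22 → w, 0.3528/0.0416667 → 8 → i; chars wi.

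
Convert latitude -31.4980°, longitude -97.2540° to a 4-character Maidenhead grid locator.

EF18

Add 180° to longitude and 90° to latitude: 82.75, 58.50.
Field: lon ⌊82.75/20⌋ = 4 → E; lat ⌊58.50/10⌋ = 5 → F.
Square: lon ⌊2.75/2⌋ = 1; lat ⌊8.50/1⌋ = 8.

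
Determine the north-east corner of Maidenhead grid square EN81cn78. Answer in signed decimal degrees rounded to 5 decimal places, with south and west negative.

41.57917, -83.76667

Field E=4, N=13: +4·20° lon, +13·10° lat → SW at lon -100°, lat 40°.
Square 8, 1: +8·2° lon, +1·1° lat → SW at lon -84°, lat 41°.
Subsquare c=2, n=13: +2·0.0833333° lon, +13·0.0416667° lat → SW at lon -83.8333°, lat 41.5417°.
Extended square 7, 8: +7·0.00833333° lon, +8·0.00416667° lat → SW at lon -83.775°, lat 41.575°.
Cell spans 0.00833333° lon × 0.00416667° lat. NE corner is SW corner plus one full cell.
latitude 41.57917, longitude -83.76667.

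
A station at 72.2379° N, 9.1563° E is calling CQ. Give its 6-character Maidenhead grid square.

Offset from 180°W / 90°S: lon 189.1563°, lat 162.2379°.
Field (20°×10°, letters A–R): 189.1563/20 → 9 → J, 162.2379/10 → 16 → Q; chars JQ.
Square (2°×1°, digits 0–9): 9.1563/2 → 4, 2.2379/1 → 2; chars 42.
Subsquare (5′×2.5′, letters a–x): 1.1563/0.0833333 → 13 → n, 0.2379/0.0416667 → 5 → f; chars nf.

JQ42nf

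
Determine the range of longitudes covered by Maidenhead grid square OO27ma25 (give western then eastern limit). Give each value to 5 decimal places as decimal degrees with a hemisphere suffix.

105.01667° E, 105.02500° E

Field O=14, O=14: +14·20° lon, +14·10° lat → SW at lon 100°, lat 50°.
Square 2, 7: +2·2° lon, +7·1° lat → SW at lon 104°, lat 57°.
Subsquare m=12, a=0: +12·0.0833333° lon, +0·0.0416667° lat → SW at lon 105°, lat 57°.
Extended square 2, 5: +2·0.00833333° lon, +5·0.00416667° lat → SW at lon 105.017°, lat 57.0208°.
Cell spans 0.00833333° lon × 0.00416667° lat.
west 105.01667° E, east 105.02500° E.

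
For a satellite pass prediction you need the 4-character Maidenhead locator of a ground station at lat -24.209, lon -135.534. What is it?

Shift to the Maidenhead origin (180°W, 90°S): lon 44.47, lat 65.79.
Field (20°×10°, letters A–R): lon ⌊44.47/20⌋ = 2 → C; lat ⌊65.79/10⌋ = 6 → G.
Square (2°×1°, digits 0–9): lon ⌊4.47/2⌋ = 2; lat ⌊5.79/1⌋ = 5.

CG25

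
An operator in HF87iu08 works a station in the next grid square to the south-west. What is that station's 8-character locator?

HF87hu97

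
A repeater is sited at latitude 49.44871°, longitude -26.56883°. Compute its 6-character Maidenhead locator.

HN69rk

Offset from 180°W / 90°S: lon 153.4312°, lat 139.4487°.
Field: 153.4312/20 → 7 → H, 139.4487/10 → 13 → N; chars HN.
Square: 13.4312/2 → 6, 9.4487/1 → 9; chars 69.
Subsquare: 1.4312/0.0833333 → 17 → r, 0.4487/0.0416667 → 10 → k; chars rk.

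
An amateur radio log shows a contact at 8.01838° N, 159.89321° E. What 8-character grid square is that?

Shift to the Maidenhead origin (180°W, 90°S): lon 339.89321, lat 98.01838.
Field: 339.89321/20 → 16 → Q, 98.01838/10 → 9 → J; chars QJ.
Square: 19.89321/2 → 9, 8.01838/1 → 8; chars 98.
Subsquare: 1.89321/0.0833333 → 22 → w, 0.01838/0.0416667 → 0 → a; chars wa.
Extended square: 0.05988/0.00833333 → 7, 0.01838/0.00416667 → 4; chars 74.

QJ98wa74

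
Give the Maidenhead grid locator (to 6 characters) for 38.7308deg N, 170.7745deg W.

AM48or

Add 180° to longitude and 90° to latitude: 9.2255, 128.7308.
Field (20°×10°, letters A–R): 9.2255/20 → 0 → A, 128.7308/10 → 12 → M; chars AM.
Square (2°×1°, digits 0–9): 9.2255/2 → 4, 8.7308/1 → 8; chars 48.
Subsquare (5′×2.5′, letters a–x): 1.2255/0.0833333 → 14 → o, 0.7308/0.0416667 → 17 → r; chars or.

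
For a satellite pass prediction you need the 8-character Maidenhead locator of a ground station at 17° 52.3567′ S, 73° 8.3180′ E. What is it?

Offset from 180°W / 90°S: lon 253.13863°, lat 72.12739°.
Field: 253.13863/20 → 12 → M, 72.12739/10 → 7 → H; chars MH.
Square: 13.13863/2 → 6, 2.12739/1 → 2; chars 62.
Subsquare: 1.13863/0.0833333 → 13 → n, 0.12739/0.0416667 → 3 → d; chars nd.
Extended square: 0.05530/0.00833333 → 6, 0.00239/0.00416667 → 0; chars 60.

MH62nd60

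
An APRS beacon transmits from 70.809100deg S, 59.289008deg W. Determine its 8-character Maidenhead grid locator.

Offset from 180°W / 90°S: lon 120.71099°, lat 19.19090°.
Field: 120.71099/20 → 6 → G, 19.19090/10 → 1 → B; chars GB.
Square: 0.71099/2 → 0, 9.19090/1 → 9; chars 09.
Subsquare: 0.71099/0.0833333 → 8 → i, 0.19090/0.0416667 → 4 → e; chars ie.
Extended square: 0.04433/0.00833333 → 5, 0.02423/0.00416667 → 5; chars 55.

GB09ie55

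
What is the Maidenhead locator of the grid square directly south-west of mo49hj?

MO49gi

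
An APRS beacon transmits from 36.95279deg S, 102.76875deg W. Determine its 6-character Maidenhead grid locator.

Shift to the Maidenhead origin (180°W, 90°S): lon 77.2313, lat 53.0472.
Field: 77.2313/20 → 3 → D, 53.0472/10 → 5 → F; chars DF.
Square: 17.2313/2 → 8, 3.0472/1 → 3; chars 83.
Subsquare: 1.2313/0.0833333 → 14 → o, 0.0472/0.0416667 → 1 → b; chars ob.

DF83ob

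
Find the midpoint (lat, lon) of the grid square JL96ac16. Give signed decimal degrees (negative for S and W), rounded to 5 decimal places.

26.11042, 18.01250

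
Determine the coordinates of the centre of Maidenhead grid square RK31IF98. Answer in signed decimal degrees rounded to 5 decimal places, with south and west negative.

Field R=17, K=10: +17·20° lon, +10·10° lat → SW at lon 160°, lat 10°.
Square 3, 1: +3·2° lon, +1·1° lat → SW at lon 166°, lat 11°.
Subsquare i=8, f=5: +8·0.0833333° lon, +5·0.0416667° lat → SW at lon 166.667°, lat 11.2083°.
Extended square 9, 8: +9·0.00833333° lon, +8·0.00416667° lat → SW at lon 166.742°, lat 11.2417°.
Cell spans 0.00833333° lon × 0.00416667° lat. Centre is SW corner plus half of each.
latitude 11.24375, longitude 166.74583.

11.24375, 166.74583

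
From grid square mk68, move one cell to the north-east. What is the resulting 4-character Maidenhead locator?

Longitude square 6; +1 → 7.
Latitude square 8; +1 → 9.

MK79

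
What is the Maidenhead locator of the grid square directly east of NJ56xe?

Longitude subsquare x = 23; +1 → 24, wraps to 0 = a, carry into square.
Longitude square 5; +1 → 6.
The latitude characters are unchanged.

NJ66ae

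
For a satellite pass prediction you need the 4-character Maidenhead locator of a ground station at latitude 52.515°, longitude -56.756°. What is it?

GO12

Add 180° to longitude and 90° to latitude: 123.24, 142.51.
Field: lon ⌊123.24/20⌋ = 6 → G; lat ⌊142.51/10⌋ = 14 → O.
Square: lon ⌊3.24/2⌋ = 1; lat ⌊2.51/1⌋ = 2.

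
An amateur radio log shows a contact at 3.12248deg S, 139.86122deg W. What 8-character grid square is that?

Add 180° to longitude and 90° to latitude: 40.13878, 86.87752.
Field (20°×10°, letters A–R): 40.13878/20 → 2 → C, 86.87752/10 → 8 → I; chars CI.
Square (2°×1°, digits 0–9): 0.13878/2 → 0, 6.87752/1 → 6; chars 06.
Subsquare (5′×2.5′, letters a–x): 0.13878/0.0833333 → 1 → b, 0.87752/0.0416667 → 21 → v; chars bv.
Extended square (30″×15″, digits 0–9): 0.05545/0.00833333 → 6, 0.00252/0.00416667 → 0; chars 60.

CI06bv60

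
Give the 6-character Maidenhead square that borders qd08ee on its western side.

Longitude subsquare e = 4; −1 → 3 = d.
The latitude characters are unchanged.

QD08de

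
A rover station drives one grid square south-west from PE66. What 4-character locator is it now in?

PE55

Longitude square 6; −1 → 5.
Latitude square 6; −1 → 5.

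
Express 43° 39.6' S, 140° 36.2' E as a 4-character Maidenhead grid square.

QE06

Shift to the Maidenhead origin (180°W, 90°S): lon 320.60, lat 46.34.
Field: lon ⌊320.60/20⌋ = 16 → Q; lat ⌊46.34/10⌋ = 4 → E.
Square: lon ⌊0.60/2⌋ = 0; lat ⌊6.34/1⌋ = 6.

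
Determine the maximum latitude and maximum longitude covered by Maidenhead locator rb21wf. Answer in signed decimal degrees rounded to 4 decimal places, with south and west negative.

Field R=17, B=1: +17·20° lon, +1·10° lat → SW at lon 160°, lat -80°.
Square 2, 1: +2·2° lon, +1·1° lat → SW at lon 164°, lat -79°.
Subsquare w=22, f=5: +22·0.0833333° lon, +5·0.0416667° lat → SW at lon 165.833°, lat -78.7917°.
Cell spans 0.0833333° lon × 0.0416667° lat. NE corner is SW corner plus one full cell.
latitude -78.7500, longitude 165.9167.

-78.7500, 165.9167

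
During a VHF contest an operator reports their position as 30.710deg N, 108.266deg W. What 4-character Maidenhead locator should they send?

DM50

Offset from 180°W / 90°S: lon 71.73°, lat 120.71°.
Field (20°×10°, letters A–R): 71.73/20 → 3 → D, 120.71/10 → 12 → M; chars DM.
Square (2°×1°, digits 0–9): 11.73/2 → 5, 0.71/1 → 0; chars 50.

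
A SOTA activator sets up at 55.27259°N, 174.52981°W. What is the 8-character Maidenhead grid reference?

Shift to the Maidenhead origin (180°W, 90°S): lon 5.47019, lat 145.27259.
Field: lon ⌊5.47019/20⌋ = 0 → A; lat ⌊145.27259/10⌋ = 14 → O.
Square: lon ⌊5.47019/2⌋ = 2; lat ⌊5.27259/1⌋ = 5.
Subsquare: lon ⌊1.47019/0.0833333⌋ = 17 → r; lat ⌊0.27259/0.0416667⌋ = 6 → g.
Extended square: lon ⌊0.05352/0.00833333⌋ = 6; lat ⌊0.02259/0.00416667⌋ = 5.

AO25rg65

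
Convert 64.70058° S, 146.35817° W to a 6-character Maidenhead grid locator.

BC65th

Shift to the Maidenhead origin (180°W, 90°S): lon 33.6418, lat 25.2994.
Field: lon ⌊33.6418/20⌋ = 1 → B; lat ⌊25.2994/10⌋ = 2 → C.
Square: lon ⌊13.6418/2⌋ = 6; lat ⌊5.2994/1⌋ = 5.
Subsquare: lon ⌊1.6418/0.0833333⌋ = 19 → t; lat ⌊0.2994/0.0416667⌋ = 7 → h.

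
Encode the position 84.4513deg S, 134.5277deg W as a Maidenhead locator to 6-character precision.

CA25rn

Shift to the Maidenhead origin (180°W, 90°S): lon 45.4723, lat 5.5487.
Field: 45.4723/20 → 2 → C, 5.5487/10 → 0 → A; chars CA.
Square: 5.4723/2 → 2, 5.5487/1 → 5; chars 25.
Subsquare: 1.4723/0.0833333 → 17 → r, 0.5487/0.0416667 → 13 → n; chars rn.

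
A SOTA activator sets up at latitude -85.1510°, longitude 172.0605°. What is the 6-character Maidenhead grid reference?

RA64au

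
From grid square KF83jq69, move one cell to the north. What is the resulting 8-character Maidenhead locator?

Latitude extended square 9; +1 → 10, wraps to 0, carry into subsquare.
Latitude subsquare q = 16; +1 → 17 = r.
The longitude characters are unchanged.

KF83jr60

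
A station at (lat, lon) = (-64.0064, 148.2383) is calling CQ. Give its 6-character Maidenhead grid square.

Offset from 180°W / 90°S: lon 328.2383°, lat 25.9936°.
Field (20°×10°, letters A–R): 328.2383/20 → 16 → Q, 25.9936/10 → 2 → C; chars QC.
Square (2°×1°, digits 0–9): 8.2383/2 → 4, 5.9936/1 → 5; chars 45.
Subsquare (5′×2.5′, letters a–x): 0.2383/0.0833333 → 2 → c, 0.9936/0.0416667 → 23 → x; chars cx.

QC45cx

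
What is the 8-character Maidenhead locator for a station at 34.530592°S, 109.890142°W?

DF55bl32

Shift to the Maidenhead origin (180°W, 90°S): lon 70.10986, lat 55.46941.
Field: 70.10986/20 → 3 → D, 55.46941/10 → 5 → F; chars DF.
Square: 10.10986/2 → 5, 5.46941/1 → 5; chars 55.
Subsquare: 0.10986/0.0833333 → 1 → b, 0.46941/0.0416667 → 11 → l; chars bl.
Extended square: 0.02652/0.00833333 → 3, 0.01107/0.00416667 → 2; chars 32.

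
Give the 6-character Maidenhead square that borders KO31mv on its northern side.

KO31mw

Latitude subsquare v = 21; +1 → 22 = w.
The longitude characters are unchanged.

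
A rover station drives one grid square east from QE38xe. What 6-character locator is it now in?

Longitude subsquare x = 23; +1 → 24, wraps to 0 = a, carry into square.
Longitude square 3; +1 → 4.
The latitude characters are unchanged.

QE48ae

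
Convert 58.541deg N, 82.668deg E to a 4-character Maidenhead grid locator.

NO18

Add 180° to longitude and 90° to latitude: 262.67, 148.54.
Field (20°×10°, letters A–R): lon ⌊262.67/20⌋ = 13 → N; lat ⌊148.54/10⌋ = 14 → O.
Square (2°×1°, digits 0–9): lon ⌊2.67/2⌋ = 1; lat ⌊8.54/1⌋ = 8.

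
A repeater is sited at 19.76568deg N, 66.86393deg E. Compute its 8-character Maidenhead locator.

MK39ks33

Offset from 180°W / 90°S: lon 246.86393°, lat 109.76568°.
Field (20°×10°, letters A–R): lon ⌊246.86393/20⌋ = 12 → M; lat ⌊109.76568/10⌋ = 10 → K.
Square (2°×1°, digits 0–9): lon ⌊6.86393/2⌋ = 3; lat ⌊9.76568/1⌋ = 9.
Subsquare (5′×2.5′, letters a–x): lon ⌊0.86393/0.0833333⌋ = 10 → k; lat ⌊0.76568/0.0416667⌋ = 18 → s.
Extended square (30″×15″, digits 0–9): lon ⌊0.03060/0.00833333⌋ = 3; lat ⌊0.01568/0.00416667⌋ = 3.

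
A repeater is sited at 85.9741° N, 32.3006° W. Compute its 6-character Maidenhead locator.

Offset from 180°W / 90°S: lon 147.6994°, lat 175.9741°.
Field (20°×10°, letters A–R): lon ⌊147.6994/20⌋ = 7 → H; lat ⌊175.9741/10⌋ = 17 → R.
Square (2°×1°, digits 0–9): lon ⌊7.6994/2⌋ = 3; lat ⌊5.9741/1⌋ = 5.
Subsquare (5′×2.5′, letters a–x): lon ⌊1.6994/0.0833333⌋ = 20 → u; lat ⌊0.9741/0.0416667⌋ = 23 → x.

HR35ux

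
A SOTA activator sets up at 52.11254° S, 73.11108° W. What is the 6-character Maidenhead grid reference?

FD37kv

Shift to the Maidenhead origin (180°W, 90°S): lon 106.8889, lat 37.8875.
Field: 106.8889/20 → 5 → F, 37.8875/10 → 3 → D; chars FD.
Square: 6.8889/2 → 3, 7.8875/1 → 7; chars 37.
Subsquare: 0.8889/0.0833333 → 10 → k, 0.8875/0.0416667 → 21 → v; chars kv.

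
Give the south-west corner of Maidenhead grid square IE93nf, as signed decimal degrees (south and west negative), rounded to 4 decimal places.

-46.7917, -0.9167

Field I=8, E=4: +8·20° lon, +4·10° lat → SW at lon -20°, lat -50°.
Square 9, 3: +9·2° lon, +3·1° lat → SW at lon -2°, lat -47°.
Subsquare n=13, f=5: +13·0.0833333° lon, +5·0.0416667° lat → SW at lon -0.916667°, lat -46.7917°.
latitude -46.7917, longitude -0.9167.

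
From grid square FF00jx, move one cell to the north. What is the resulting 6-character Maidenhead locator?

FF01ja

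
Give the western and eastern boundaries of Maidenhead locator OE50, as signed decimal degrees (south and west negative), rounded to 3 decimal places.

110.000, 112.000

Field O=14, E=4: +14·20° lon, +4·10° lat → SW at lon 100°, lat -50°.
Square 5, 0: +5·2° lon, +0·1° lat → SW at lon 110°, lat -50°.
Cell spans 2° lon × 1° lat.
west 110.000, east 112.000.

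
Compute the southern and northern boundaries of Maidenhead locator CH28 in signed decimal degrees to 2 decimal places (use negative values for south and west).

-12.00, -11.00

Field C=2, H=7: +2·20° lon, +7·10° lat → SW at lon -140°, lat -20°.
Square 2, 8: +2·2° lon, +8·1° lat → SW at lon -136°, lat -12°.
Cell spans 2° lon × 1° lat.
south -12.00, north -11.00.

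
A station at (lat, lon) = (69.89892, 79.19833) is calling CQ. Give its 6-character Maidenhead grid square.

MP99ov

Offset from 180°W / 90°S: lon 259.1983°, lat 159.8989°.
Field (20°×10°, letters A–R): 259.1983/20 → 12 → M, 159.8989/10 → 15 → P; chars MP.
Square (2°×1°, digits 0–9): 19.1983/2 → 9, 9.8989/1 → 9; chars 99.
Subsquare (5′×2.5′, letters a–x): 1.1983/0.0833333 → 14 → o, 0.8989/0.0416667 → 21 → v; chars ov.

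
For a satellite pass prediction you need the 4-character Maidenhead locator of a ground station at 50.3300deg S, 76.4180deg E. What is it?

MD89

Offset from 180°W / 90°S: lon 256.42°, lat 39.67°.
Field (20°×10°, letters A–R): 256.42/20 → 12 → M, 39.67/10 → 3 → D; chars MD.
Square (2°×1°, digits 0–9): 16.42/2 → 8, 9.67/1 → 9; chars 89.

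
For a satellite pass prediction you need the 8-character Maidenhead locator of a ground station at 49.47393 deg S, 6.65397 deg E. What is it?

JE30hm86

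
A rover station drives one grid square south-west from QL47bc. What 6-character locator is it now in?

Longitude subsquare b = 1; −1 → 0 = a.
Latitude subsquare c = 2; −1 → 1 = b.

QL47ab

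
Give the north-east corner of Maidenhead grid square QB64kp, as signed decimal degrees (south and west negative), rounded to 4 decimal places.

-75.3333, 152.9167

Field Q=16, B=1: +16·20° lon, +1·10° lat → SW at lon 140°, lat -80°.
Square 6, 4: +6·2° lon, +4·1° lat → SW at lon 152°, lat -76°.
Subsquare k=10, p=15: +10·0.0833333° lon, +15·0.0416667° lat → SW at lon 152.833°, lat -75.375°.
Cell spans 0.0833333° lon × 0.0416667° lat. NE corner is SW corner plus one full cell.
latitude -75.3333, longitude 152.9167.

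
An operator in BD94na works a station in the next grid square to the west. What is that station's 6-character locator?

Longitude subsquare n = 13; −1 → 12 = m.
The latitude characters are unchanged.

BD94ma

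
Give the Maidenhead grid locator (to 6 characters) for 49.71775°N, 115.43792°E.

ON79rr

Shift to the Maidenhead origin (180°W, 90°S): lon 295.4379, lat 139.7177.
Field (20°×10°, letters A–R): lon ⌊295.4379/20⌋ = 14 → O; lat ⌊139.7177/10⌋ = 13 → N.
Square (2°×1°, digits 0–9): lon ⌊15.4379/2⌋ = 7; lat ⌊9.7177/1⌋ = 9.
Subsquare (5′×2.5′, letters a–x): lon ⌊1.4379/0.0833333⌋ = 17 → r; lat ⌊0.7177/0.0416667⌋ = 17 → r.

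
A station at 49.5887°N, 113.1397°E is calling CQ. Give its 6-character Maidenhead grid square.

ON69no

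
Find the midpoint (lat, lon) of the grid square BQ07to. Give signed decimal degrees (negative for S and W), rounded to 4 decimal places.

77.6042, -158.3750

Field B=1, Q=16: +1·20° lon, +16·10° lat → SW at lon -160°, lat 70°.
Square 0, 7: +0·2° lon, +7·1° lat → SW at lon -160°, lat 77°.
Subsquare t=19, o=14: +19·0.0833333° lon, +14·0.0416667° lat → SW at lon -158.417°, lat 77.5833°.
Cell spans 0.0833333° lon × 0.0416667° lat. Centre is SW corner plus half of each.
latitude 77.6042, longitude -158.3750.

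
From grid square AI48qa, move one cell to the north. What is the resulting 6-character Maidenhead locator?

Latitude subsquare a = 0; +1 → 1 = b.
The longitude characters are unchanged.

AI48qb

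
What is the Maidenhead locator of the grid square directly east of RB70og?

RB70pg

Longitude subsquare o = 14; +1 → 15 = p.
The latitude characters are unchanged.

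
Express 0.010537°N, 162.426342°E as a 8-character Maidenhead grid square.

Offset from 180°W / 90°S: lon 342.42634°, lat 90.01054°.
Field (20°×10°, letters A–R): lon ⌊342.42634/20⌋ = 17 → R; lat ⌊90.01054/10⌋ = 9 → J.
Square (2°×1°, digits 0–9): lon ⌊2.42634/2⌋ = 1; lat ⌊0.01054/1⌋ = 0.
Subsquare (5′×2.5′, letters a–x): lon ⌊0.42634/0.0833333⌋ = 5 → f; lat ⌊0.01054/0.0416667⌋ = 0 → a.
Extended square (30″×15″, digits 0–9): lon ⌊0.00968/0.00833333⌋ = 1; lat ⌊0.01054/0.00416667⌋ = 2.

RJ10fa12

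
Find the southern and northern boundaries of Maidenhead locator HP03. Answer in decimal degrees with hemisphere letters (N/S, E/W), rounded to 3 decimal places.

Field H=7, P=15: +7·20° lon, +15·10° lat → SW at lon -40°, lat 60°.
Square 0, 3: +0·2° lon, +3·1° lat → SW at lon -40°, lat 63°.
Cell spans 2° lon × 1° lat.
south 63.000° N, north 64.000° N.

63.000° N, 64.000° N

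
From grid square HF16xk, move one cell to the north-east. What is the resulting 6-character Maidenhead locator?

Longitude subsquare x = 23; +1 → 24, wraps to 0 = a, carry into square.
Longitude square 1; +1 → 2.
Latitude subsquare k = 10; +1 → 11 = l.

HF26al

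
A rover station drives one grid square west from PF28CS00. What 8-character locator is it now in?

Longitude extended square 0; −1 → -1, wraps to 9, carry into subsquare.
Longitude subsquare c = 2; −1 → 1 = b.
The latitude characters are unchanged.

PF28bs90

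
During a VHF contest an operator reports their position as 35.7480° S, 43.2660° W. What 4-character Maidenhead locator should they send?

GF84

Shift to the Maidenhead origin (180°W, 90°S): lon 136.73, lat 54.25.
Field (20°×10°, letters A–R): lon ⌊136.73/20⌋ = 6 → G; lat ⌊54.25/10⌋ = 5 → F.
Square (2°×1°, digits 0–9): lon ⌊16.73/2⌋ = 8; lat ⌊4.25/1⌋ = 4.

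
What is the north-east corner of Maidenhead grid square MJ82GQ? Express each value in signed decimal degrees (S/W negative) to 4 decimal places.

Field M=12, J=9: +12·20° lon, +9·10° lat → SW at lon 60°, lat 0°.
Square 8, 2: +8·2° lon, +2·1° lat → SW at lon 76°, lat 2°.
Subsquare g=6, q=16: +6·0.0833333° lon, +16·0.0416667° lat → SW at lon 76.5°, lat 2.66667°.
Cell spans 0.0833333° lon × 0.0416667° lat. NE corner is SW corner plus one full cell.
latitude 2.7083, longitude 76.5833.

2.7083, 76.5833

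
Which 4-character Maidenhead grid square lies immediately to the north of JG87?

JG88

Latitude square 7; +1 → 8.
The longitude characters are unchanged.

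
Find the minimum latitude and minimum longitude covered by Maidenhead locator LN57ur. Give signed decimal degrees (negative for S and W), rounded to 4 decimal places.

47.7083, 51.6667

Field L=11, N=13: +11·20° lon, +13·10° lat → SW at lon 40°, lat 40°.
Square 5, 7: +5·2° lon, +7·1° lat → SW at lon 50°, lat 47°.
Subsquare u=20, r=17: +20·0.0833333° lon, +17·0.0416667° lat → SW at lon 51.6667°, lat 47.7083°.
latitude 47.7083, longitude 51.6667.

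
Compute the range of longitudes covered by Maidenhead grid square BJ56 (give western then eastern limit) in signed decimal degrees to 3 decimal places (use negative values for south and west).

Field B=1, J=9: +1·20° lon, +9·10° lat → SW at lon -160°, lat 0°.
Square 5, 6: +5·2° lon, +6·1° lat → SW at lon -150°, lat 6°.
Cell spans 2° lon × 1° lat.
west -150.000, east -148.000.

-150.000, -148.000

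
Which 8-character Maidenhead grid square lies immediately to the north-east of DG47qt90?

DG47rt01

Longitude extended square 9; +1 → 10, wraps to 0, carry into subsquare.
Longitude subsquare q = 16; +1 → 17 = r.
Latitude extended square 0; +1 → 1.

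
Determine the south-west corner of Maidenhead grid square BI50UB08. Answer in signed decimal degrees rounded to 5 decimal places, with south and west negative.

Field B=1, I=8: +1·20° lon, +8·10° lat → SW at lon -160°, lat -10°.
Square 5, 0: +5·2° lon, +0·1° lat → SW at lon -150°, lat -10°.
Subsquare u=20, b=1: +20·0.0833333° lon, +1·0.0416667° lat → SW at lon -148.333°, lat -9.95833°.
Extended square 0, 8: +0·0.00833333° lon, +8·0.00416667° lat → SW at lon -148.333°, lat -9.925°.
latitude -9.92500, longitude -148.33333.

-9.92500, -148.33333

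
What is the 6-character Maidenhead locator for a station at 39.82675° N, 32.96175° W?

Offset from 180°W / 90°S: lon 147.0383°, lat 129.8268°.
Field: 147.0383/20 → 7 → H, 129.8268/10 → 12 → M; chars HM.
Square: 7.0383/2 → 3, 9.8268/1 → 9; chars 39.
Subsquare: 1.0383/0.0833333 → 12 → m, 0.8268/0.0416667 → 19 → t; chars mt.

HM39mt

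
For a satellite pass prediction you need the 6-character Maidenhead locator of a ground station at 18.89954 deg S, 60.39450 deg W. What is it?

Offset from 180°W / 90°S: lon 119.6055°, lat 71.1005°.
Field: lon ⌊119.6055/20⌋ = 5 → F; lat ⌊71.1005/10⌋ = 7 → H.
Square: lon ⌊19.6055/2⌋ = 9; lat ⌊1.1005/1⌋ = 1.
Subsquare: lon ⌊1.6055/0.0833333⌋ = 19 → t; lat ⌊0.1005/0.0416667⌋ = 2 → c.

FH91tc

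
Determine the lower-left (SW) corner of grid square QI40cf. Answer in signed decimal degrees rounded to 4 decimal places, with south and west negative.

-9.7917, 148.1667

Field Q=16, I=8: +16·20° lon, +8·10° lat → SW at lon 140°, lat -10°.
Square 4, 0: +4·2° lon, +0·1° lat → SW at lon 148°, lat -10°.
Subsquare c=2, f=5: +2·0.0833333° lon, +5·0.0416667° lat → SW at lon 148.167°, lat -9.79167°.
latitude -9.7917, longitude 148.1667.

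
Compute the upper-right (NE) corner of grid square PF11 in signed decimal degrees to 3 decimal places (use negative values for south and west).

-38.000, 124.000

Field P=15, F=5: +15·20° lon, +5·10° lat → SW at lon 120°, lat -40°.
Square 1, 1: +1·2° lon, +1·1° lat → SW at lon 122°, lat -39°.
Cell spans 2° lon × 1° lat. NE corner is SW corner plus one full cell.
latitude -38.000, longitude 124.000.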